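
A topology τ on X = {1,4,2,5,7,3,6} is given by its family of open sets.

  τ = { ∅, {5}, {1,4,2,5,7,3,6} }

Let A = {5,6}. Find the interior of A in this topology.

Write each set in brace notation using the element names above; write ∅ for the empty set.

open subsets of A: ∅, {5}; so int(A) = {5}

{5}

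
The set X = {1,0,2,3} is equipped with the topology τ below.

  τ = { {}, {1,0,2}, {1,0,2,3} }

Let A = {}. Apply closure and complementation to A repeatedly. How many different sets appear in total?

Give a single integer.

2

X∖A={1,0,2,3}, int(X∖A)={1,0,2,3}, hence cl(A)={}
Orbit (k=closure, c=complement):
  1. A     = {}
  2. cA    = {1,0,2,3}
(closed under both — stop)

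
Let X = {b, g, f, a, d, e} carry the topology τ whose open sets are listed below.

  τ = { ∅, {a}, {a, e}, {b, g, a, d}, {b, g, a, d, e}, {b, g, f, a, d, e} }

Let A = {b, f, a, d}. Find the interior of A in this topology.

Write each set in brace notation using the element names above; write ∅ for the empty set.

{a}

open subsets of A: ∅, {a}; so int(A) = {a}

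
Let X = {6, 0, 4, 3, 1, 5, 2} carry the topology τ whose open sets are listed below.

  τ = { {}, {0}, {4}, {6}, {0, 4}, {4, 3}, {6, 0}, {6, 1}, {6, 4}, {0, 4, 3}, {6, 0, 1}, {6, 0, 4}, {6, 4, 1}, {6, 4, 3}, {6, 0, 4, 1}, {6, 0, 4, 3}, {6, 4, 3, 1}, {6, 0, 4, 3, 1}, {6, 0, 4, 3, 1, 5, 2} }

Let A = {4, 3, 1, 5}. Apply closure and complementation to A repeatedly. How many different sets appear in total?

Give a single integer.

8

closure: X∖int(X∖A) = X∖{6, 0} = {4, 3, 1, 5, 2}
Let k=closure and c=complement:
  1. A     = {4, 3, 1, 5}
  2. kA    = {4, 3, 1, 5, 2}
  3. cA    = {6, 0, 2}
  4. ckA   = {6, 0}
  5. kcA   = {6, 0, 1, 5, 2}
  6. ckcA  = {4, 3}
  7. kckcA = {4, 3, 5, 2}
  8. ckckcA = {6, 0, 1}
— saturated at 8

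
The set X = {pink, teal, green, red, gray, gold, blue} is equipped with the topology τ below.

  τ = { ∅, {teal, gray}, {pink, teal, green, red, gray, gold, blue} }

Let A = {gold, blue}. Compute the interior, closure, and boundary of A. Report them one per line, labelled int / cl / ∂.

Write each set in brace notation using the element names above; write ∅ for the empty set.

open subsets of A: ∅; so int(A) = ∅
closure: X∖int(X∖A) = X∖{teal, gray} = {pink, green, red, gold, blue}
∂A = {pink, green, red, gold, blue} minus ∅ = {pink, green, red, gold, blue}

int(A) = ∅
cl(A)  = {pink, green, red, gold, blue}
∂A     = {pink, green, red, gold, blue}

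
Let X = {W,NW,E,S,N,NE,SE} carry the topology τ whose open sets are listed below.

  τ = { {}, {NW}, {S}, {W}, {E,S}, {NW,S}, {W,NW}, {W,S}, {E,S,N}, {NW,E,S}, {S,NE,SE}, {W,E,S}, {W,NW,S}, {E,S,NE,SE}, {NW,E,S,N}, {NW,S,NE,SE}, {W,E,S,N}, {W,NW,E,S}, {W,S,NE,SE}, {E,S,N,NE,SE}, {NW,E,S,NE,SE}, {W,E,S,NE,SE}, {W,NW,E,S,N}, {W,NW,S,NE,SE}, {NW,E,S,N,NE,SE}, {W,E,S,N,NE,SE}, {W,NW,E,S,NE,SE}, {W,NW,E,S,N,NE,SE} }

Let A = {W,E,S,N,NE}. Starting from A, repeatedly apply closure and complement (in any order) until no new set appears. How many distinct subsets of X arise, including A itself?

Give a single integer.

6

X∖A={NW,SE}, int(X∖A)={NW}, hence cl(A)={W,E,S,N,NE,SE}
Orbit (k=closure, c=complement):
  1. A     = {W,E,S,N,NE}
  2. kA    = {W,E,S,N,NE,SE}
  3. cA    = {NW,SE}
  4. ckA   = {NW}
  5. kcA   = {NW,NE,SE}
  6. ckcA  = {W,E,S,N}
(closed under both — stop)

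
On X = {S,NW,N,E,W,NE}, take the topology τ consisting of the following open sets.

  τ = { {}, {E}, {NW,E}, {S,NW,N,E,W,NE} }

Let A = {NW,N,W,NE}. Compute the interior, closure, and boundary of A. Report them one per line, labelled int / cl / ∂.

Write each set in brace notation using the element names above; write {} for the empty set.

open subsets of A: {}; so int(A) = {}
closure: X∖int(X∖A) = X∖{E} = {S,NW,N,W,NE}
∂A = {S,NW,N,W,NE} minus {} = {S,NW,N,W,NE}

int(A) = {}
cl(A)  = {S,NW,N,W,NE}
∂A     = {S,NW,N,W,NE}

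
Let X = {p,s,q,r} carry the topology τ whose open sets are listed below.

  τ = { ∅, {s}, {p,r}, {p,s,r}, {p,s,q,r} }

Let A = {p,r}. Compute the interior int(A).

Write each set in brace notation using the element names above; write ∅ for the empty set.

U open, U⊆A: ∅, {p,r}. int(A) = ⋃ = {p,r}

{p,r}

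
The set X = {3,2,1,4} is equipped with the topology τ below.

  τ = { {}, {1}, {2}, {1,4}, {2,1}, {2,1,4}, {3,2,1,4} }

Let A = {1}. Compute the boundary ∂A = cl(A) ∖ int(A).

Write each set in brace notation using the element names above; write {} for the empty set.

{3,4}

opens ⊆ A: {}, {1}; union → int = {1}
complement {3,2,4}; its interior {2}; cl(A) = X∖{2} = {3,1,4}
boundary = {3,1,4} ∖ {1} = {3,4}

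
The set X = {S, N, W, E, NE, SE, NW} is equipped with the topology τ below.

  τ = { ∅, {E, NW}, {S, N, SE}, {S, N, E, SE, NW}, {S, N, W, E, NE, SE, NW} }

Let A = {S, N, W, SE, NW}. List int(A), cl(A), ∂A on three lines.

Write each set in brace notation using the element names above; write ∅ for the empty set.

interior: largest open inside A is {S, N, SE} (from ∅, {S, N, SE})
cl via duality: int({E, NE}) = ∅, so X∖∅ = {S, N, W, E, NE, SE, NW}
cl∖int = {W, E, NE, NW}

int(A) = {S, N, SE}
cl(A)  = {S, N, W, E, NE, SE, NW}
∂A     = {W, E, NE, NW}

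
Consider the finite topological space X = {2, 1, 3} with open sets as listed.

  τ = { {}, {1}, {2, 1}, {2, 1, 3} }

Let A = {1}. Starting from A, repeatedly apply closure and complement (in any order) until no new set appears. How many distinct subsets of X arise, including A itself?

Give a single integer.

closure: X∖int(X∖A) = X∖{} = {2, 1, 3}
Let k=closure and c=complement:
  1. A     = {1}
  2. kA    = {2, 1, 3}
  3. cA    = {2, 3}
  4. ckA   = {}
— saturated at 4

4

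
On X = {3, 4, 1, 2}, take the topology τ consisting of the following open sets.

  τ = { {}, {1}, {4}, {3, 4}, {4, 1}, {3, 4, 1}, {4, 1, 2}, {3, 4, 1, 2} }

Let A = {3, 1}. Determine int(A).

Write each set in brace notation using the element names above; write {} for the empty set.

opens ⊆ A: {}, {1}; union → int = {1}

{1}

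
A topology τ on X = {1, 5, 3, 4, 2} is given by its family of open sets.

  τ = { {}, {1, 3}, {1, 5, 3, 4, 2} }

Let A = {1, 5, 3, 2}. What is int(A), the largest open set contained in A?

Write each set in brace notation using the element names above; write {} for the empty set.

interior: largest open inside A is {1, 3} (from {}, {1, 3})

{1, 3}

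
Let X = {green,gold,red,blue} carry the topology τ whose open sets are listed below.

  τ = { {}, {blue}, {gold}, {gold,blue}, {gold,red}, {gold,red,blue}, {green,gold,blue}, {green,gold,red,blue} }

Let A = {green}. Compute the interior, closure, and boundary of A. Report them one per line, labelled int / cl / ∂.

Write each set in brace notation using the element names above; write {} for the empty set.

opens ⊆ A: {}; union → int = {}
complement {gold,red,blue}; its interior {gold,red,blue}; cl(A) = X∖{gold,red,blue} = {green}
boundary = {green} ∖ {} = {green}

int(A) = {}
cl(A)  = {green}
∂A     = {green}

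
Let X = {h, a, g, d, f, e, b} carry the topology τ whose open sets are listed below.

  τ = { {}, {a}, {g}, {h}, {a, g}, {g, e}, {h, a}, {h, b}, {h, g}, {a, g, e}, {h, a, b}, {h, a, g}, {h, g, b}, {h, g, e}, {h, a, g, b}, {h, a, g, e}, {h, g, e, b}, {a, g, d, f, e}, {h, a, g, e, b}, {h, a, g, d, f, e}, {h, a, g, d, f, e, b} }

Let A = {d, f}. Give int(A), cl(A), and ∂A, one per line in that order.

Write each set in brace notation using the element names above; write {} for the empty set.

open subsets of A: {}; so int(A) = {}
closure: X∖int(X∖A) = X∖{h, a, g, e, b} = {d, f}
∂A = {d, f} minus {} = {d, f}

int(A) = {}
cl(A)  = {d, f}
∂A     = {d, f}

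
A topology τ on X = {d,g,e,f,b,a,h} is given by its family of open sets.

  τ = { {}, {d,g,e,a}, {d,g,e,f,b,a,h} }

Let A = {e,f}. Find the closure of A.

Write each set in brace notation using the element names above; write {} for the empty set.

complement {d,g,b,a,h}; its interior {}; cl(A) = X∖{} = {d,g,e,f,b,a,h}

{d,g,e,f,b,a,h}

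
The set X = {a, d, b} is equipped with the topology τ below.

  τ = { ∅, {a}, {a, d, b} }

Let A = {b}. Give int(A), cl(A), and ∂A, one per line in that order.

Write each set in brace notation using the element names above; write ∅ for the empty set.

int(A) = ∅
cl(A)  = {d, b}
∂A     = {d, b}

open subsets of A: ∅; so int(A) = ∅
closure: X∖int(X∖A) = X∖{a} = {d, b}
∂A = {d, b} minus ∅ = {d, b}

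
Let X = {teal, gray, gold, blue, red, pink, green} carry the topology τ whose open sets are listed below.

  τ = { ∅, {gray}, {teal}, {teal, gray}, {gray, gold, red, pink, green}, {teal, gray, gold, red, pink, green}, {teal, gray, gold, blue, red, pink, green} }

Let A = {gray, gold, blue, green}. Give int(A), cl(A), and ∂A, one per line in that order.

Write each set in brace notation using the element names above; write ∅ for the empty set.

int(A) = {gray}
cl(A)  = {gray, gold, blue, red, pink, green}
∂A     = {gold, blue, red, pink, green}

opens ⊆ A: ∅, {gray}; union → int = {gray}
complement {teal, red, pink}; its interior {teal}; cl(A) = X∖{teal} = {gray, gold, blue, red, pink, green}
boundary = {gray, gold, blue, red, pink, green} ∖ {gray} = {gold, blue, red, pink, green}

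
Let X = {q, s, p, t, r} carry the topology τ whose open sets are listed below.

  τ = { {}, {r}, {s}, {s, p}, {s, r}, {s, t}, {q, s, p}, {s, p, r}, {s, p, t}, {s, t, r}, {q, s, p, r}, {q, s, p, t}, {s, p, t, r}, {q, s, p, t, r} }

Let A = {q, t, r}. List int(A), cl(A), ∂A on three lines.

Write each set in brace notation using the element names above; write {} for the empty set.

int(A) = {r}
cl(A)  = {q, t, r}
∂A     = {q, t}

interior: largest open inside A is {r} (from {}, {r})
cl via duality: int({s, p}) = {s, p}, so X∖{s, p} = {q, t, r}
cl∖int = {q, t}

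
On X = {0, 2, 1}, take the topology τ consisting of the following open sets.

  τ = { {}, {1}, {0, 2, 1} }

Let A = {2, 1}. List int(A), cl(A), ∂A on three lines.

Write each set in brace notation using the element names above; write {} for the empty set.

int(A) = {1}
cl(A)  = {0, 2, 1}
∂A     = {0, 2}

interior: largest open inside A is {1} (from {}, {1})
cl via duality: int({0}) = {}, so X∖{} = {0, 2, 1}
cl∖int = {0, 2}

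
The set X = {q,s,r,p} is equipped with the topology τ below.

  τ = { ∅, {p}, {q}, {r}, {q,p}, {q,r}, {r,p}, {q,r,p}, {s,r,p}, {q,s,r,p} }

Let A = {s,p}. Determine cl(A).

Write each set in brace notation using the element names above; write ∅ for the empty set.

X∖A={q,r}, int(X∖A)={q,r}, hence cl(A)={s,p}

{s,p}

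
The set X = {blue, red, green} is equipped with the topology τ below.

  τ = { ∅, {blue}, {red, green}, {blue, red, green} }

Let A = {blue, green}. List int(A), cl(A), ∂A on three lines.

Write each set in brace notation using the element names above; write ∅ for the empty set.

int(A) = {blue}
cl(A)  = {blue, red, green}
∂A     = {red, green}

opens ⊆ A: ∅, {blue}; union → int = {blue}
complement {red}; its interior ∅; cl(A) = X∖∅ = {blue, red, green}
boundary = {blue, red, green} ∖ {blue} = {red, green}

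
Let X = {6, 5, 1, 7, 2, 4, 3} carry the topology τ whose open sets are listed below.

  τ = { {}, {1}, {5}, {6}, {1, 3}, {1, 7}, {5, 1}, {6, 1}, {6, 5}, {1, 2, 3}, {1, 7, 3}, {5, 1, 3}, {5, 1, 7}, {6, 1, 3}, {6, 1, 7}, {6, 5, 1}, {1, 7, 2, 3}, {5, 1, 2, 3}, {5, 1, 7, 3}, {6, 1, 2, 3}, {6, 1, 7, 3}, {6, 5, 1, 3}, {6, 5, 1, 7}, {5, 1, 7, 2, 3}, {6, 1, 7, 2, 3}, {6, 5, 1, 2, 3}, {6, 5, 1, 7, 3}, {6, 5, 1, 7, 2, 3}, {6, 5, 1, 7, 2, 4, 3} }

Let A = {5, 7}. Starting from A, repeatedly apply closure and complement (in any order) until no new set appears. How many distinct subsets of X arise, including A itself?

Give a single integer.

X∖A={6, 1, 2, 4, 3}, int(X∖A)={6, 1, 2, 3}, hence cl(A)={5, 7, 4}
Orbit (k=closure, c=complement):
  1. A     = {5, 7}
  2. kA    = {5, 7, 4}
  3. cA    = {6, 1, 2, 4, 3}
  4. ckA   = {6, 1, 2, 3}
  5. kcA   = {6, 1, 7, 2, 4, 3}
  6. ckcA  = {5}
  7. kckcA = {5, 4}
  8. ckckcA = {6, 1, 7, 2, 3}
(closed under both — stop)

8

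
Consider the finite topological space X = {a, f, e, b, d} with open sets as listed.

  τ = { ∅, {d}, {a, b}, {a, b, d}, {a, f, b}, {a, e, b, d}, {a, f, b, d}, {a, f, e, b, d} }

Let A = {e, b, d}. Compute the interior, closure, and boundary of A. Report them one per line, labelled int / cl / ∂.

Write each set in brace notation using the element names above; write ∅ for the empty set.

open subsets of A: ∅, {d}; so int(A) = {d}
closure: X∖int(X∖A) = X∖∅ = {a, f, e, b, d}
∂A = {a, f, e, b, d} minus {d} = {a, f, e, b}

int(A) = {d}
cl(A)  = {a, f, e, b, d}
∂A     = {a, f, e, b}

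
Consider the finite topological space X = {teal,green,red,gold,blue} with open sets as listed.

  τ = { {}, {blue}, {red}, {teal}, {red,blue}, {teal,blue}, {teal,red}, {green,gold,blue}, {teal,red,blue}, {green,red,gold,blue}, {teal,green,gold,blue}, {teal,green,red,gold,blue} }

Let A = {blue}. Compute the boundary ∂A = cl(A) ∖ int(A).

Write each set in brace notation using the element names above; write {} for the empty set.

interior: largest open inside A is {blue} (from {}, {blue})
cl via duality: int({teal,green,red,gold}) = {teal,red}, so X∖{teal,red} = {green,gold,blue}
cl∖int = {green,gold}

{green,gold}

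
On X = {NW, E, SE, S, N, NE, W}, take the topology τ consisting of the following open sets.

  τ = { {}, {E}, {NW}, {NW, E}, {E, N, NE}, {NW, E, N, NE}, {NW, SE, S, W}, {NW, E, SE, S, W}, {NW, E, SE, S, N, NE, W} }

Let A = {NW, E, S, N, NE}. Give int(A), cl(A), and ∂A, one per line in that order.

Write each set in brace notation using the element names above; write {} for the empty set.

int(A) = {NW, E, N, NE}
cl(A)  = {NW, E, SE, S, N, NE, W}
∂A     = {SE, S, W}

U open, U⊆A: {}, {NW}, {E}, {NW, E}, {E, N, NE}, {NW, E, N, NE}. int(A) = ⋃ = {NW, E, N, NE}
X∖A={SE, W}, int(X∖A)={}, hence cl(A)={NW, E, SE, S, N, NE, W}
∂A: remove int from cl → {SE, S, W}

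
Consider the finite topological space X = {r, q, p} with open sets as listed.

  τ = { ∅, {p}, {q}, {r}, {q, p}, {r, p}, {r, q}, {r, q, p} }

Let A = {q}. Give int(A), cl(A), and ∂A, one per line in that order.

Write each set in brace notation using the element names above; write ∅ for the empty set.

interior: largest open inside A is {q} (from ∅, {q})
cl via duality: int({r, p}) = {r, p}, so X∖{r, p} = {q}
cl∖int = ∅

int(A) = {q}
cl(A)  = {q}
∂A     = ∅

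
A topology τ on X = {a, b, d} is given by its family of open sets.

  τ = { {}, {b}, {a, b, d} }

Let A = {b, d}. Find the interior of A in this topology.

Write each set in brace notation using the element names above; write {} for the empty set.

opens ⊆ A: {}, {b}; union → int = {b}

{b}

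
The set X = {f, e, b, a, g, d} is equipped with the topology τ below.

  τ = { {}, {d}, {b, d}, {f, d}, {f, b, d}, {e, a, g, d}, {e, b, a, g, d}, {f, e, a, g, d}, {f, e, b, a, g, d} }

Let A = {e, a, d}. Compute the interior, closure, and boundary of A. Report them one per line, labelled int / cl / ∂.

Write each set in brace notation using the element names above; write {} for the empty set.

int(A) = {d}
cl(A)  = {f, e, b, a, g, d}
∂A     = {f, e, b, a, g}

open subsets of A: {}, {d}; so int(A) = {d}
closure: X∖int(X∖A) = X∖{} = {f, e, b, a, g, d}
∂A = {f, e, b, a, g, d} minus {d} = {f, e, b, a, g}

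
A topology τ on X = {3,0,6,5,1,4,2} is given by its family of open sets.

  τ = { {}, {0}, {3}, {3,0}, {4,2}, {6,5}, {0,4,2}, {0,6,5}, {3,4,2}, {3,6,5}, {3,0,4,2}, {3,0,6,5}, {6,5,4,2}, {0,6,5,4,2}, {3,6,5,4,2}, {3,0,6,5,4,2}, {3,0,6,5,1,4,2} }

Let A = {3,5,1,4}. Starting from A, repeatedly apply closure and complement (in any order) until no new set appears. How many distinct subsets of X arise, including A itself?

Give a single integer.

10

X∖A={0,6,2}, int(X∖A)={0}, hence cl(A)={3,6,5,1,4,2}
Orbit (k=closure, c=complement):
  1. A     = {3,5,1,4}
  2. kA    = {3,6,5,1,4,2}
  3. cA    = {0,6,2}
  4. ckA   = {0}
  5. kcA   = {0,6,5,1,4,2}
  6. kckA  = {0,1}
  7. ckcA  = {3}
  8. ckckA = {3,6,5,4,2}
  9. kckcA = {3,1}
  10. ckckcA = {0,6,5,4,2}
(closed under both — stop)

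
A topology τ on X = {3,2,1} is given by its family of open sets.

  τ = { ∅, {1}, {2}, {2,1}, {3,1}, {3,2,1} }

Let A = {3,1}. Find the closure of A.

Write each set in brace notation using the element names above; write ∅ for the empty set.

closure: X∖int(X∖A) = X∖{2} = {3,1}

{3,1}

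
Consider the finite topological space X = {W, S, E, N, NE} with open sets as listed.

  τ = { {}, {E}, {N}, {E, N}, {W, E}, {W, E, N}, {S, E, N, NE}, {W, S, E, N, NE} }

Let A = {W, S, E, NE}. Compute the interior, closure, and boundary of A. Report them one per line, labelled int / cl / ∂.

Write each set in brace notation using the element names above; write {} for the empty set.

int(A) = {W, E}
cl(A)  = {W, S, E, NE}
∂A     = {S, NE}

interior: largest open inside A is {W, E} (from {}, {E}, {W, E})
cl via duality: int({N}) = {N}, so X∖{N} = {W, S, E, NE}
cl∖int = {S, NE}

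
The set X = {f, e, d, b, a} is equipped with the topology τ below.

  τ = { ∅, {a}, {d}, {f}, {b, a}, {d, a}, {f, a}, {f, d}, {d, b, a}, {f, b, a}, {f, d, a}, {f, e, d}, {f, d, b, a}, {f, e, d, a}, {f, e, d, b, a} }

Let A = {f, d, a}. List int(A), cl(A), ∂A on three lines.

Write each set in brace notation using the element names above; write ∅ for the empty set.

int(A) = {f, d, a}
cl(A)  = {f, e, d, b, a}
∂A     = {e, b}

opens ⊆ A: ∅, {f}, {d}, {a}, {f, a}, {f, d}, {d, a}, {f, d, a}; union → int = {f, d, a}
complement {e, b}; its interior ∅; cl(A) = X∖∅ = {f, e, d, b, a}
boundary = {f, e, d, b, a} ∖ {f, d, a} = {e, b}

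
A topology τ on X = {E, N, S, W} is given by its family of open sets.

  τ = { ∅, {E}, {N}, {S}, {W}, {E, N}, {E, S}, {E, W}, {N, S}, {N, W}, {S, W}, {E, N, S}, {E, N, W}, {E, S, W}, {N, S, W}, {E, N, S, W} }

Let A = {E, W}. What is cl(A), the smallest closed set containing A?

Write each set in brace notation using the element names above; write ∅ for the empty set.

complement {N, S}; its interior {N, S}; cl(A) = X∖{N, S} = {E, W}

{E, W}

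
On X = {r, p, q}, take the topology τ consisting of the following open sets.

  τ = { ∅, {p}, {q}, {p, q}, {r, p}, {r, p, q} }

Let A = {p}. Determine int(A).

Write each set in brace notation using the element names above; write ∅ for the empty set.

U open, U⊆A: ∅, {p}. int(A) = ⋃ = {p}

{p}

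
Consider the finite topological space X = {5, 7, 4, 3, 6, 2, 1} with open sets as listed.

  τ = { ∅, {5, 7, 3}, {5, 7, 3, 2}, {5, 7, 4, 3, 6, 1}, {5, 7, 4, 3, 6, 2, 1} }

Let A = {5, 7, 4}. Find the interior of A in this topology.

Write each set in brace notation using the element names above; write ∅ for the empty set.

∅

interior: largest open inside A is ∅ (from ∅)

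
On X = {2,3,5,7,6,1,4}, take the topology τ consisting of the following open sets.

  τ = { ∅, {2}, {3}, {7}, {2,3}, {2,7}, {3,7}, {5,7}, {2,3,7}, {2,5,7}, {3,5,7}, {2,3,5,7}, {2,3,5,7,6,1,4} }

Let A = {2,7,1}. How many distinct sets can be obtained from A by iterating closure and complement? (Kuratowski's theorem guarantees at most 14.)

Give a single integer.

8

X∖A={3,5,6,4}, int(X∖A)={3}, hence cl(A)={2,5,7,6,1,4}
Orbit (k=closure, c=complement):
  1. A     = {2,7,1}
  2. kA    = {2,5,7,6,1,4}
  3. cA    = {3,5,6,4}
  4. ckA   = {3}
  5. kcA   = {3,5,6,1,4}
  6. kckA  = {3,6,1,4}
  7. ckcA  = {2,7}
  8. ckckA = {2,5,7}
(closed under both — stop)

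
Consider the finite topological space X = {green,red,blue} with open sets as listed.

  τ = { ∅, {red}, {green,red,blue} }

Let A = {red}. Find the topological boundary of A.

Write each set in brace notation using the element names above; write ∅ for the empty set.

U open, U⊆A: ∅, {red}. int(A) = ⋃ = {red}
X∖A={green,blue}, int(X∖A)=∅, hence cl(A)={green,red,blue}
∂A: remove int from cl → {green,blue}

{green,blue}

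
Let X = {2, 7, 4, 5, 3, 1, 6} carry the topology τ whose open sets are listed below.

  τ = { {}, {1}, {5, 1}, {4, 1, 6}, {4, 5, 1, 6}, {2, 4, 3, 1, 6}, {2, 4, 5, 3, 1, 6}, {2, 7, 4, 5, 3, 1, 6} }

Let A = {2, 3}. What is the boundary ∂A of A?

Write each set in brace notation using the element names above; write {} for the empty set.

{2, 7, 3}

opens ⊆ A: {}; union → int = {}
complement {7, 4, 5, 1, 6}; its interior {4, 5, 1, 6}; cl(A) = X∖{4, 5, 1, 6} = {2, 7, 3}
boundary = {2, 7, 3} ∖ {} = {2, 7, 3}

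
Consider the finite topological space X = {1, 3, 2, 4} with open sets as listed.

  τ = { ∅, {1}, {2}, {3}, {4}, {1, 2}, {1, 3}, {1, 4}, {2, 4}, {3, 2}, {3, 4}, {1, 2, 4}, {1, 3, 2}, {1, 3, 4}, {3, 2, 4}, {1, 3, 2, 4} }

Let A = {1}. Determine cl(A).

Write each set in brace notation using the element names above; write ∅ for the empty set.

{1}

cl via duality: int({3, 2, 4}) = {3, 2, 4}, so X∖{3, 2, 4} = {1}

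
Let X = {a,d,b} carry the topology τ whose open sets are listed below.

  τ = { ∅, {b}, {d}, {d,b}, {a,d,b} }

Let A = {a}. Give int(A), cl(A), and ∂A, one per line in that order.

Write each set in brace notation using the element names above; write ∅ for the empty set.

interior: largest open inside A is ∅ (from ∅)
cl via duality: int({d,b}) = {d,b}, so X∖{d,b} = {a}
cl∖int = {a}

int(A) = ∅
cl(A)  = {a}
∂A     = {a}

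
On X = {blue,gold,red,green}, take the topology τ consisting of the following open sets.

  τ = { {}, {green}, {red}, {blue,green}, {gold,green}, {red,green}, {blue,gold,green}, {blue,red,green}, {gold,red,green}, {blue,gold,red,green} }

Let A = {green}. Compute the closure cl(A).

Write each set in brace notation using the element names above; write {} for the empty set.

X∖A={blue,gold,red}, int(X∖A)={red}, hence cl(A)={blue,gold,green}

{blue,gold,green}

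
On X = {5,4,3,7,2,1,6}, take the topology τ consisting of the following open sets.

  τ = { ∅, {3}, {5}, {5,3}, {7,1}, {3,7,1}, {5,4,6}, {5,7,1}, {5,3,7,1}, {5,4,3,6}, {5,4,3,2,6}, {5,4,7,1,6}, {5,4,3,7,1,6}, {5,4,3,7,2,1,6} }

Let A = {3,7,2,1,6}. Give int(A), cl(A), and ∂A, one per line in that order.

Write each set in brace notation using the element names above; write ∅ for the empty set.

open subsets of A: ∅, {3}, {7,1}, {3,7,1}; so int(A) = {3,7,1}
closure: X∖int(X∖A) = X∖{5} = {4,3,7,2,1,6}
∂A = {4,3,7,2,1,6} minus {3,7,1} = {4,2,6}

int(A) = {3,7,1}
cl(A)  = {4,3,7,2,1,6}
∂A     = {4,2,6}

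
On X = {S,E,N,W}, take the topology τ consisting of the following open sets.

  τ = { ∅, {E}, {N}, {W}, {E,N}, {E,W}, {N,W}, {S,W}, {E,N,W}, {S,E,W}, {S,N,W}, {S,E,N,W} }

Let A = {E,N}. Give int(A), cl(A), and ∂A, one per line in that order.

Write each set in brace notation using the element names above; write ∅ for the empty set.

U open, U⊆A: ∅, {N}, {E}, {E,N}. int(A) = ⋃ = {E,N}
X∖A={S,W}, int(X∖A)={S,W}, hence cl(A)={E,N}
∂A: remove int from cl → ∅

int(A) = {E,N}
cl(A)  = {E,N}
∂A     = ∅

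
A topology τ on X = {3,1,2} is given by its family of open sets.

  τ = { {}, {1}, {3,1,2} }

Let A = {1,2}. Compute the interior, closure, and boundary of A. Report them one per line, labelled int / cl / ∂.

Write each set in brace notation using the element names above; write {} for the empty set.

opens ⊆ A: {}, {1}; union → int = {1}
complement {3}; its interior {}; cl(A) = X∖{} = {3,1,2}
boundary = {3,1,2} ∖ {1} = {3,2}

int(A) = {1}
cl(A)  = {3,1,2}
∂A     = {3,2}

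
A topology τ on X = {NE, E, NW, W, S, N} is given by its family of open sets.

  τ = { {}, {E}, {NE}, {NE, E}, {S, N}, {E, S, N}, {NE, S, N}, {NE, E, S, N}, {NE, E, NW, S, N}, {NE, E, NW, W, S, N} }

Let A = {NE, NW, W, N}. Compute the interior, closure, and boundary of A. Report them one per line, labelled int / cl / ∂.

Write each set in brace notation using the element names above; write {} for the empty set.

int(A) = {NE}
cl(A)  = {NE, NW, W, S, N}
∂A     = {NW, W, S, N}

opens ⊆ A: {}, {NE}; union → int = {NE}
complement {E, S}; its interior {E}; cl(A) = X∖{E} = {NE, NW, W, S, N}
boundary = {NE, NW, W, S, N} ∖ {NE} = {NW, W, S, N}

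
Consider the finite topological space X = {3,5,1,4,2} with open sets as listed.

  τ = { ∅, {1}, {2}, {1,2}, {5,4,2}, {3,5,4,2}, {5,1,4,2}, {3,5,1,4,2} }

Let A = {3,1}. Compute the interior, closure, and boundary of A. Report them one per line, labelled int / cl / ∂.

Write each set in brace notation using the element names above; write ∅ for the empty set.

int(A) = {1}
cl(A)  = {3,1}
∂A     = {3}

opens ⊆ A: ∅, {1}; union → int = {1}
complement {5,4,2}; its interior {5,4,2}; cl(A) = X∖{5,4,2} = {3,1}
boundary = {3,1} ∖ {1} = {3}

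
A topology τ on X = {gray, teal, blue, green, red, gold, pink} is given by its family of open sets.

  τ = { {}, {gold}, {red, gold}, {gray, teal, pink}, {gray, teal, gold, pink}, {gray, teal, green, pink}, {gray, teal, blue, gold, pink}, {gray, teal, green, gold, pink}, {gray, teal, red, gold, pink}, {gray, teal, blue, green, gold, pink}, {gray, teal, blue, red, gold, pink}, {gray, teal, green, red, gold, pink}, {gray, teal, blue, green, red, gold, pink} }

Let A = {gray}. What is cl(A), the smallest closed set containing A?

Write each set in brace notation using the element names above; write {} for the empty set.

X∖A={teal, blue, green, red, gold, pink}, int(X∖A)={red, gold}, hence cl(A)={gray, teal, blue, green, pink}

{gray, teal, blue, green, pink}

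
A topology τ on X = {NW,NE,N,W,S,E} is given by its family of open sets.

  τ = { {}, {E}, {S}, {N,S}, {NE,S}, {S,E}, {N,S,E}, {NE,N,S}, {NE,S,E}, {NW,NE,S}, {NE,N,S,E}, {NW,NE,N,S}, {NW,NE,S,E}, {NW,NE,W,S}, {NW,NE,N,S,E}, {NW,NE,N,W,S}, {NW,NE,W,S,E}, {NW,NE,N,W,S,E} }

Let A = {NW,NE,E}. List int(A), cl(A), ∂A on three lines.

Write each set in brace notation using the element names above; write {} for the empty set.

int(A) = {E}
cl(A)  = {NW,NE,W,E}
∂A     = {NW,NE,W}

opens ⊆ A: {}, {E}; union → int = {E}
complement {N,W,S}; its interior {N,S}; cl(A) = X∖{N,S} = {NW,NE,W,E}
boundary = {NW,NE,W,E} ∖ {E} = {NW,NE,W}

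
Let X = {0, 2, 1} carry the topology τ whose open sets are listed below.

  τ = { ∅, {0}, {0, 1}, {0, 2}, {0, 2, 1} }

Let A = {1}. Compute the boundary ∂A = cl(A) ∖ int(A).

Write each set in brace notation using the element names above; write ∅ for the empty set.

opens ⊆ A: ∅; union → int = ∅
complement {0, 2}; its interior {0, 2}; cl(A) = X∖{0, 2} = {1}
boundary = {1} ∖ ∅ = {1}

{1}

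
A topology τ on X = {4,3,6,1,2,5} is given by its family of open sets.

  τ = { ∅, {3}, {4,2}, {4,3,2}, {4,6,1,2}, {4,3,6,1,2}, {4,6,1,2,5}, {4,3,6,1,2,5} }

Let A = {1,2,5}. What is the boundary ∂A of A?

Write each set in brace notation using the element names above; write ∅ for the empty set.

U open, U⊆A: ∅. int(A) = ⋃ = ∅
X∖A={4,3,6}, int(X∖A)={3}, hence cl(A)={4,6,1,2,5}
∂A: remove int from cl → {4,6,1,2,5}

{4,6,1,2,5}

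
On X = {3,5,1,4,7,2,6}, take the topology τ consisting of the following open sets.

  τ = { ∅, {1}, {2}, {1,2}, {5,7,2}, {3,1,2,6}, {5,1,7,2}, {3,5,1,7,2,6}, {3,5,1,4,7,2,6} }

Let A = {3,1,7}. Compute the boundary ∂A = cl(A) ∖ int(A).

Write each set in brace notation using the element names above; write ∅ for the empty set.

open subsets of A: ∅, {1}; so int(A) = {1}
closure: X∖int(X∖A) = X∖{2} = {3,5,1,4,7,6}
∂A = {3,5,1,4,7,6} minus {1} = {3,5,4,7,6}

{3,5,4,7,6}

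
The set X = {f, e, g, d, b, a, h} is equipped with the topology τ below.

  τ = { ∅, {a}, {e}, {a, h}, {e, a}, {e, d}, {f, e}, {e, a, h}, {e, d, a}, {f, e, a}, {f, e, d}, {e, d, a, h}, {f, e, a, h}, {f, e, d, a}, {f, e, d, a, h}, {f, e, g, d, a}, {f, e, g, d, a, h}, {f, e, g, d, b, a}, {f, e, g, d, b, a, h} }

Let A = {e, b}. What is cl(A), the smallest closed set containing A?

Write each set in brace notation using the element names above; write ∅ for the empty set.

{f, e, g, d, b}

complement {f, g, d, a, h}; its interior {a, h}; cl(A) = X∖{a, h} = {f, e, g, d, b}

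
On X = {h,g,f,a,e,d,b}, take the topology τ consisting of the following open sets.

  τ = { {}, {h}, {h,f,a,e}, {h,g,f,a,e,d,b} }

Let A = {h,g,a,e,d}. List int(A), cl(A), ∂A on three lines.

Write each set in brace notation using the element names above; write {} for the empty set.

interior: largest open inside A is {h} (from {}, {h})
cl via duality: int({f,b}) = {}, so X∖{} = {h,g,f,a,e,d,b}
cl∖int = {g,f,a,e,d,b}

int(A) = {h}
cl(A)  = {h,g,f,a,e,d,b}
∂A     = {g,f,a,e,d,b}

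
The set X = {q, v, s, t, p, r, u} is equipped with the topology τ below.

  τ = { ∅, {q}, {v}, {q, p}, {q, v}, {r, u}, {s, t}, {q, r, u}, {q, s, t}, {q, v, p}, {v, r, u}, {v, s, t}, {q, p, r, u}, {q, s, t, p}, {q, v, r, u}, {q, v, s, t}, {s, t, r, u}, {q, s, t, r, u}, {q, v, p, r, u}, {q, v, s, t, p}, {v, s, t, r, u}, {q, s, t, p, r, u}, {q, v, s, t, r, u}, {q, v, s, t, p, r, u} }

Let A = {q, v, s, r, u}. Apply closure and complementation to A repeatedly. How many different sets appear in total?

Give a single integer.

closure: X∖int(X∖A) = X∖∅ = {q, v, s, t, p, r, u}
Let k=closure and c=complement:
  1. A     = {q, v, s, r, u}
  2. kA    = {q, v, s, t, p, r, u}
  3. cA    = {t, p}
  4. ckA   = ∅
  5. kcA   = {s, t, p}
  6. ckcA  = {q, v, r, u}
  7. kckcA = {q, v, p, r, u}
  8. ckckcA = {s, t}
— saturated at 8

8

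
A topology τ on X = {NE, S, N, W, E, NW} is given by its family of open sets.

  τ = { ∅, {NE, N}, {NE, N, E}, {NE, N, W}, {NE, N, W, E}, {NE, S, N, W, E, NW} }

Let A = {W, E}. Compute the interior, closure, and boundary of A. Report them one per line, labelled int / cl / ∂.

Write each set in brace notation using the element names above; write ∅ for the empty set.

int(A) = ∅
cl(A)  = {S, W, E, NW}
∂A     = {S, W, E, NW}

open subsets of A: ∅; so int(A) = ∅
closure: X∖int(X∖A) = X∖{NE, N} = {S, W, E, NW}
∂A = {S, W, E, NW} minus ∅ = {S, W, E, NW}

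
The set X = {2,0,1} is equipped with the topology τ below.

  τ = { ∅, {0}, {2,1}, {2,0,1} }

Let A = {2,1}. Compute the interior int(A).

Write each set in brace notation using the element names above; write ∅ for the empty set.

open subsets of A: ∅, {2,1}; so int(A) = {2,1}

{2,1}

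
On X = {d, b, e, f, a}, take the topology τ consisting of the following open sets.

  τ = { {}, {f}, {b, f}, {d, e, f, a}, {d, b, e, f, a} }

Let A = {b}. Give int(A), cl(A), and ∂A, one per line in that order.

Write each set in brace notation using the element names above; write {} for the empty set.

U open, U⊆A: {}. int(A) = ⋃ = {}
X∖A={d, e, f, a}, int(X∖A)={d, e, f, a}, hence cl(A)={b}
∂A: remove int from cl → {b}

int(A) = {}
cl(A)  = {b}
∂A     = {b}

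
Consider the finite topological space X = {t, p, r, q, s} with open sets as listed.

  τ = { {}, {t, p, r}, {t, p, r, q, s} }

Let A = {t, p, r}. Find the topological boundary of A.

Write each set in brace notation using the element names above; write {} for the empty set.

opens ⊆ A: {}, {t, p, r}; union → int = {t, p, r}
complement {q, s}; its interior {}; cl(A) = X∖{} = {t, p, r, q, s}
boundary = {t, p, r, q, s} ∖ {t, p, r} = {q, s}

{q, s}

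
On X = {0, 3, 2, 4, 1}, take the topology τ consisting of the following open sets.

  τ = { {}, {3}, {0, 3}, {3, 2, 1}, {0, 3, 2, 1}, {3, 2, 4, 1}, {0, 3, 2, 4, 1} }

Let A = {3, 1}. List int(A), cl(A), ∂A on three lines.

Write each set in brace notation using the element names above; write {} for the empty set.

interior: largest open inside A is {3} (from {}, {3})
cl via duality: int({0, 2, 4}) = {}, so X∖{} = {0, 3, 2, 4, 1}
cl∖int = {0, 2, 4, 1}

int(A) = {3}
cl(A)  = {0, 3, 2, 4, 1}
∂A     = {0, 2, 4, 1}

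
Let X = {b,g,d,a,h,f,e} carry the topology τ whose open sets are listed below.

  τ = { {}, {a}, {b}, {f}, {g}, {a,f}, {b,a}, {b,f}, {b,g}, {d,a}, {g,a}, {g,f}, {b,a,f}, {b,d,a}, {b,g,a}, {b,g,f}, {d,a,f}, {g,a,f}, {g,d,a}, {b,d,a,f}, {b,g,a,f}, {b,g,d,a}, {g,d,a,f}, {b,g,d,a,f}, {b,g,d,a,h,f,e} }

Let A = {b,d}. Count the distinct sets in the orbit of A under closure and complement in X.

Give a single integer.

8

closure: X∖int(X∖A) = X∖{g,a,f} = {b,d,h,e}
Let k=closure and c=complement:
  1. A     = {b,d}
  2. kA    = {b,d,h,e}
  3. cA    = {g,a,h,f,e}
  4. ckA   = {g,a,f}
  5. kcA   = {g,d,a,h,f,e}
  6. ckcA  = {b}
  7. kckcA = {b,h,e}
  8. ckckcA = {g,d,a,f}
— saturated at 8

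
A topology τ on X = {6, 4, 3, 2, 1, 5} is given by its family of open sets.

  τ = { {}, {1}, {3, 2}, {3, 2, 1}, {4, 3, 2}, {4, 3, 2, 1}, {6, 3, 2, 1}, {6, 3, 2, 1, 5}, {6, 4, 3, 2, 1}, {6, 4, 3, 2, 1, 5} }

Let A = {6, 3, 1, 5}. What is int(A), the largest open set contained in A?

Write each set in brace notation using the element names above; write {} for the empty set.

{1}

interior: largest open inside A is {1} (from {}, {1})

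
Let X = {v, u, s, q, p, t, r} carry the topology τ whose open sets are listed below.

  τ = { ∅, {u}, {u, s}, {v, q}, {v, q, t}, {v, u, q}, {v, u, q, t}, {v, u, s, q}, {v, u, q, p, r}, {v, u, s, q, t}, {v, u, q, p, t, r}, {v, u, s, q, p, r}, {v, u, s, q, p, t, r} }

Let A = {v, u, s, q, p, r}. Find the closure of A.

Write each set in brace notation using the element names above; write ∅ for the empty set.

{v, u, s, q, p, t, r}

complement {t}; its interior ∅; cl(A) = X∖∅ = {v, u, s, q, p, t, r}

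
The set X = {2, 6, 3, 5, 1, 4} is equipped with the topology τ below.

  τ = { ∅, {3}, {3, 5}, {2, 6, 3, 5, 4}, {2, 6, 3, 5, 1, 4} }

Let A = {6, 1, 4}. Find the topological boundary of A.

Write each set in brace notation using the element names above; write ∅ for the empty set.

opens ⊆ A: ∅; union → int = ∅
complement {2, 3, 5}; its interior {3, 5}; cl(A) = X∖{3, 5} = {2, 6, 1, 4}
boundary = {2, 6, 1, 4} ∖ ∅ = {2, 6, 1, 4}

{2, 6, 1, 4}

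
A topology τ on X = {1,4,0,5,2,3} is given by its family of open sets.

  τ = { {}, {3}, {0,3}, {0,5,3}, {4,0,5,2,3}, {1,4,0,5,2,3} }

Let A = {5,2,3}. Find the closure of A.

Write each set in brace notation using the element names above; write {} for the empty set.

closure: X∖int(X∖A) = X∖{} = {1,4,0,5,2,3}

{1,4,0,5,2,3}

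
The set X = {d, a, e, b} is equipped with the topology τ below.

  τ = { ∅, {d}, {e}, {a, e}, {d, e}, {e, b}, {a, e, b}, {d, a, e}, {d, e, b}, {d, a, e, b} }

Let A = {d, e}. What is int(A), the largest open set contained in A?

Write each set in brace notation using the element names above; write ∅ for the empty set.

{d, e}

U open, U⊆A: ∅, {e}, {d}, {d, e}. int(A) = ⋃ = {d, e}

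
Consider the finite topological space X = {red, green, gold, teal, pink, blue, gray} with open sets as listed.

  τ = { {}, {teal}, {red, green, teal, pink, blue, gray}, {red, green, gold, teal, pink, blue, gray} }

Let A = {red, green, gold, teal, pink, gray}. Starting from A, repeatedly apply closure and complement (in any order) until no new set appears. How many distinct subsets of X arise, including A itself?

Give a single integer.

complement {blue}; its interior {}; cl(A) = X∖{} = {red, green, gold, teal, pink, blue, gray}
With k = closure, c = complement:
  1. A     = {red, green, gold, teal, pink, gray}
  2. kA    = {red, green, gold, teal, pink, blue, gray}
  3. cA    = {blue}
  4. ckA   = {}
  5. kcA   = {red, green, gold, pink, blue, gray}
  6. ckcA  = {teal}
k, c of each give nothing new

6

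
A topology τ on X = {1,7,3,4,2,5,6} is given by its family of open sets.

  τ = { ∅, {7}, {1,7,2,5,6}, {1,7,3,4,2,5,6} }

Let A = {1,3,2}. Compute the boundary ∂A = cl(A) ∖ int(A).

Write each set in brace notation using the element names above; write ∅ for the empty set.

opens ⊆ A: ∅; union → int = ∅
complement {7,4,5,6}; its interior {7}; cl(A) = X∖{7} = {1,3,4,2,5,6}
boundary = {1,3,4,2,5,6} ∖ ∅ = {1,3,4,2,5,6}

{1,3,4,2,5,6}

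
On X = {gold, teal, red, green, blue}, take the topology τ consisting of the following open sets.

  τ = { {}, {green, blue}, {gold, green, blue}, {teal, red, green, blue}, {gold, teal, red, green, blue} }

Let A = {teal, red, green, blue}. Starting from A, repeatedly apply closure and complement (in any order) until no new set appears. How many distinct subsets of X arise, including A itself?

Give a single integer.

complement {gold}; its interior {}; cl(A) = X∖{} = {gold, teal, red, green, blue}
With k = closure, c = complement:
  1. A     = {teal, red, green, blue}
  2. kA    = {gold, teal, red, green, blue}
  3. cA    = {gold}
  4. ckA   = {}
k, c of each give nothing new

4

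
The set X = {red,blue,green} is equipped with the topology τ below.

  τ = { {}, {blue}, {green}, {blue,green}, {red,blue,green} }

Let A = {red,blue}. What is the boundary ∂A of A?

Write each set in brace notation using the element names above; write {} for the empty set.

opens ⊆ A: {}, {blue}; union → int = {blue}
complement {green}; its interior {green}; cl(A) = X∖{green} = {red,blue}
boundary = {red,blue} ∖ {blue} = {red}

{red}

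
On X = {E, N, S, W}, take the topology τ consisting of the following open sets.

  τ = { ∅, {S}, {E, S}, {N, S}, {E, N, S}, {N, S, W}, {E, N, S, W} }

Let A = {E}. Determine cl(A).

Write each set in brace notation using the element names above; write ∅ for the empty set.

X∖A={N, S, W}, int(X∖A)={N, S, W}, hence cl(A)={E}

{E}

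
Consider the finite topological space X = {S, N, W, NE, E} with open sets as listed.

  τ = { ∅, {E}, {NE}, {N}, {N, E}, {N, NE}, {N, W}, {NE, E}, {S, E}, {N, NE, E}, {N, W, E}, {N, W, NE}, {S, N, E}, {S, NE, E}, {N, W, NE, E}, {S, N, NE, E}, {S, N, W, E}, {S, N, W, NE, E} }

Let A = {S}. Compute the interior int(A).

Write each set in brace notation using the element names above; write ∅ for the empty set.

interior: largest open inside A is ∅ (from ∅)

∅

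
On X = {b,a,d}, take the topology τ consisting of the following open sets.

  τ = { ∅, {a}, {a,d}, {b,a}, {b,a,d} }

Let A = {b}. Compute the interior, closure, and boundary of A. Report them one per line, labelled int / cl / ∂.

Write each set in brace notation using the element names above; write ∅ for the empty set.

int(A) = ∅
cl(A)  = {b}
∂A     = {b}

interior: largest open inside A is ∅ (from ∅)
cl via duality: int({a,d}) = {a,d}, so X∖{a,d} = {b}
cl∖int = {b}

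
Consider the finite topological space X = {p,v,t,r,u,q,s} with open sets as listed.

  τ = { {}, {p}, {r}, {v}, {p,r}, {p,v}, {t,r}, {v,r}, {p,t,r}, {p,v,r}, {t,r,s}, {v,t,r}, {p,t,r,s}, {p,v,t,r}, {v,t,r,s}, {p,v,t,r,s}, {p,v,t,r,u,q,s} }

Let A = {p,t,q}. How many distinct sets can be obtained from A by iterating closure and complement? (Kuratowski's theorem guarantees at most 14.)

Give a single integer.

closure: X∖int(X∖A) = X∖{v,r} = {p,t,u,q,s}
Let k=closure and c=complement:
  1. A     = {p,t,q}
  2. kA    = {p,t,u,q,s}
  3. cA    = {v,r,u,s}
  4. ckA   = {v,r}
  5. kcA   = {v,t,r,u,q,s}
  6. ckcA  = {p}
  7. kckcA = {p,u,q}
  8. ckckcA = {v,t,r,s}
— saturated at 8

8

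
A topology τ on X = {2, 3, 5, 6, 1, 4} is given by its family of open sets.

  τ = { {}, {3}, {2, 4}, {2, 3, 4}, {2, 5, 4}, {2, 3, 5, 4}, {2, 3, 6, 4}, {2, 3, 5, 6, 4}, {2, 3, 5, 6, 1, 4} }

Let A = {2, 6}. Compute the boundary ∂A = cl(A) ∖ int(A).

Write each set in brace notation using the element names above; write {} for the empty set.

{2, 5, 6, 1, 4}

interior: largest open inside A is {} (from {})
cl via duality: int({3, 5, 1, 4}) = {3}, so X∖{3} = {2, 5, 6, 1, 4}
cl∖int = {2, 5, 6, 1, 4}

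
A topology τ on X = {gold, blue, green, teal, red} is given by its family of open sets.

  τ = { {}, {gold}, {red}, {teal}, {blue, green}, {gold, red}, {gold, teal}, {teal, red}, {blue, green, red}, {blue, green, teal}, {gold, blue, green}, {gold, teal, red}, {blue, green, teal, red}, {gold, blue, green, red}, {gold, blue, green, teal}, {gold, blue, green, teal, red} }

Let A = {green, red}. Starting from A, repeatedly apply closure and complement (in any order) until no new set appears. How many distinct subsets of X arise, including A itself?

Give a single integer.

closure: X∖int(X∖A) = X∖{gold, teal} = {blue, green, red}
Let k=closure and c=complement:
  1. A     = {green, red}
  2. kA    = {blue, green, red}
  3. cA    = {gold, blue, teal}
  4. ckA   = {gold, teal}
  5. kcA   = {gold, blue, green, teal}
  6. ckcA  = {red}
— saturated at 6

6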